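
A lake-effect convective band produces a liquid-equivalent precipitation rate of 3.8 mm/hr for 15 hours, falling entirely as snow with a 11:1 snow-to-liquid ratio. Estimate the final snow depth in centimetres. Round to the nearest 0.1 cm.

snow depth ≈ 62.7 cm

Liquid-equivalent depth = 3.8 × 15 = 57 mm.
Snow depth = 57 mm × 11 = 627 mm = 62.7 cm.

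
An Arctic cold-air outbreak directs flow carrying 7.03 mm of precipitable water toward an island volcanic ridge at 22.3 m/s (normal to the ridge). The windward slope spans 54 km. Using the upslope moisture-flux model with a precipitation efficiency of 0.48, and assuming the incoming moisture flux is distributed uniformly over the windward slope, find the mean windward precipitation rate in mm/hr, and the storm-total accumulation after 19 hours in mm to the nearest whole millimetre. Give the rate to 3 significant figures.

R ≈ 5.02 mm/hr; total ≈ 95 mm

Incoming column moisture flux per unit ridge length: F = V × PW = 22.3 × 7.03 = 156.769 mm·m/s.
Spread over the 54 km slope with efficiency ε = 0.48: R = ε·F/W = 0.48 × 156.769 / 54000 m = 1.394e-03 mm/s.
R = 1.394e-03 × 3600 = 5.02 mm/hr.
Over 19 h: total = 5.02 × 19 = 95.38 ≈ 95 mm.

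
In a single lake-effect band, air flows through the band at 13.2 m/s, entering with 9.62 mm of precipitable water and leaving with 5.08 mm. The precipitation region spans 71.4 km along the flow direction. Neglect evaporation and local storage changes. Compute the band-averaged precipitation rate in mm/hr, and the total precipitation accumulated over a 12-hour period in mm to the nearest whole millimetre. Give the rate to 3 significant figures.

R ≈ 3.02 mm/hr; total ≈ 36 mm

Column moisture flux per unit crosswind length is F = V × PW.
Inflow: F_in = 13.2 × 9.62 = 126.984 mm·m/s
Outflow: F_out = 13.2 × 5.08 = 67.056 mm·m/s
Steady-state rate R = (F_in − F_out)/L = (126.984 − 67.056) / 71400 m = 8.393e-04 mm/s.
R = 8.393e-04 × 3600 = 3.02 mm/hr.
Over 12 h: total = 3.02 × 12 = 36.24 ≈ 36 mm.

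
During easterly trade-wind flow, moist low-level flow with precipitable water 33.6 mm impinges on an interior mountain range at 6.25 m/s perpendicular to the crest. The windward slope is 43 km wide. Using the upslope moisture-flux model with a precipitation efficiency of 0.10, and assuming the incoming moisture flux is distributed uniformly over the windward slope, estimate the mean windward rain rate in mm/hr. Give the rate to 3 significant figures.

Incoming column moisture flux per unit ridge length: F = V × PW = 6.25 × 33.6 = 210 mm·m/s.
Spread over the 43 km slope with efficiency ε = 0.10: R = ε·F/W = 0.10 × 210 / 43000 m = 4.884e-04 mm/s.
R = 4.884e-04 × 3600 = 1.76 mm/hr.

R ≈ 1.76 mm/hr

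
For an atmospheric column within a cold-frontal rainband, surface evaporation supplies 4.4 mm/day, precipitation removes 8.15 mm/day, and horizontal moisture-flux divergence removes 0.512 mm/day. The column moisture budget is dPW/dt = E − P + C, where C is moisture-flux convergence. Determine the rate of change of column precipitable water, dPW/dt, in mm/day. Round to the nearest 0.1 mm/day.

dPW/dt ≈ -4.3 mm/day

dPW/dt = E − P + C = 4.4 − 8.15 + (-0.512) = -4.3 mm/day.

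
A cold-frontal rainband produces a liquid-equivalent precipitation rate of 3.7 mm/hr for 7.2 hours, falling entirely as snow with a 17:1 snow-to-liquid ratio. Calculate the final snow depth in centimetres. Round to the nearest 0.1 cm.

snow depth ≈ 45.3 cm

Liquid-equivalent depth = 3.7 × 7.2 = 26.64 mm.
Snow depth = 26.64 mm × 17 = 452.88 mm = 45.3 cm.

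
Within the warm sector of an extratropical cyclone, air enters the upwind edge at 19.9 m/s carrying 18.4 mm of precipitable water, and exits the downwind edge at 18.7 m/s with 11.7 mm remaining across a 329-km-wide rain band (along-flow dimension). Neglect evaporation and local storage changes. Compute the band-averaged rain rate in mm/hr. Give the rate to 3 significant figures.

R ≈ 1.61 mm/hr

Column moisture flux per unit crosswind length is F = V × PW.
Inflow: F_in = 19.9 × 18.4 = 366.16 mm·m/s
Outflow: F_out = 18.7 × 11.7 = 218.79 mm·m/s
Steady-state rate R = (F_in − F_out)/L = (366.16 − 218.79) / 329000 m = 4.479e-04 mm/s.
R = 4.479e-04 × 3600 = 1.61 mm/hr.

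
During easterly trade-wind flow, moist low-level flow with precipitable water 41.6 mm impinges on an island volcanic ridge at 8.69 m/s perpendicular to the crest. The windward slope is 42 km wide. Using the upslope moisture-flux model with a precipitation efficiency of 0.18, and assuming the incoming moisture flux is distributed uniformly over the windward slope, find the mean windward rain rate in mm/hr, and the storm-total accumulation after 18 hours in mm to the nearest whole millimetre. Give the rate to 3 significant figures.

R ≈ 5.58 mm/hr; total ≈ 100 mm

Incoming column moisture flux per unit ridge length: F = V × PW = 8.69 × 41.6 = 361.504 mm·m/s.
Spread over the 42 km slope with efficiency ε = 0.18: R = ε·F/W = 0.18 × 361.504 / 42000 m = 1.549e-03 mm/s.
R = 1.549e-03 × 3600 = 5.58 mm/hr.
Over 18 h: total = 5.58 × 18 = 100.44 ≈ 100 mm.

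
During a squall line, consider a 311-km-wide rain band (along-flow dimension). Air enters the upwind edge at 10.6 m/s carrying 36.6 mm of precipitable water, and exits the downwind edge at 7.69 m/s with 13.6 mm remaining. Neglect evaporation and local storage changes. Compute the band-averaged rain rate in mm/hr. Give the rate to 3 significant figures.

R ≈ 3.28 mm/hr

Column moisture flux per unit crosswind length is F = V × PW.
Inflow: F_in = 10.6 × 36.6 = 387.96 mm·m/s
Outflow: F_out = 7.69 × 13.6 = 104.584 mm·m/s
Steady-state rate R = (F_in − F_out)/L = (387.96 − 104.584) / 311000 m = 9.112e-04 mm/s.
R = 9.112e-04 × 3600 = 3.28 mm/hr.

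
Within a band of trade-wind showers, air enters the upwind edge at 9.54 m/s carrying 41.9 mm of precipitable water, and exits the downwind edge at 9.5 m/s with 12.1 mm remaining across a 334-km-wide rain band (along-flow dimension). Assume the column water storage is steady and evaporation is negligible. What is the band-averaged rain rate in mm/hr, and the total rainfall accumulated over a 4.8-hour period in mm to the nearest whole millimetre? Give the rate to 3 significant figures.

R ≈ 3.07 mm/hr; total ≈ 15 mm

Column moisture flux per unit crosswind length is F = V × PW.
Inflow: F_in = 9.54 × 41.9 = 399.726 mm·m/s
Outflow: F_out = 9.5 × 12.1 = 114.95 mm·m/s
Steady-state rate R = (F_in − F_out)/L = (399.726 − 114.95) / 334000 m = 8.526e-04 mm/s.
R = 8.526e-04 × 3600 = 3.07 mm/hr.
Over 4.8 h: total = 3.07 × 4.8 = 14.736 ≈ 15 mm.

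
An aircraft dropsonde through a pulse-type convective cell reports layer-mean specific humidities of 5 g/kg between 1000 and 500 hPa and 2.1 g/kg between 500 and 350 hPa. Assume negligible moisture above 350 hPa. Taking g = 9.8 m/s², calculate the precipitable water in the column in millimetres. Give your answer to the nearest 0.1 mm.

PW ≈ 28.7 mm

Precipitable water is the column-integrated vapour mass per unit area: PW = (1/g) Σ q̄ Δp, with q in kg/kg and Δp in Pa (1 kg/m² of water = 1 mm).
Layer 1000–500 hPa: Δp = 500 hPa = 50000 Pa, q̄ = 0.005 kg/kg → 0.005 × 50000 / 9.8 = 25.51 mm
Layer 500–350 hPa: Δp = 150 hPa = 15000 Pa, q̄ = 0.0021 kg/kg → 0.0021 × 15000 / 9.8 = 3.21 mm
PW = 25.51 + 3.21 = 28.72 ≈ 28.7 mm.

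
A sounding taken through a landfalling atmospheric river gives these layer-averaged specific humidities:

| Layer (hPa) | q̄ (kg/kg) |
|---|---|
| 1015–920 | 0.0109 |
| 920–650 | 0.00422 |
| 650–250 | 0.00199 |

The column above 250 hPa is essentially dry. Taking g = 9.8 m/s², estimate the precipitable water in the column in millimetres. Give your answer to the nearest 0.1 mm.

PW ≈ 30.3 mm

Precipitable water is the column-integrated vapour mass per unit area: PW = (1/g) Σ q̄ Δp, with q in kg/kg and Δp in Pa (1 kg/m² of water = 1 mm).
Layer 1015–920 hPa: Δp = 95 hPa = 9500 Pa, q̄ = 0.0109 kg/kg → 0.0109 × 9500 / 9.8 = 10.57 mm
Layer 920–650 hPa: Δp = 270 hPa = 27000 Pa, q̄ = 0.00422 kg/kg → 0.00422 × 27000 / 9.8 = 11.63 mm
Layer 650–250 hPa: Δp = 400 hPa = 40000 Pa, q̄ = 0.00199 kg/kg → 0.00199 × 40000 / 9.8 = 8.12 mm
PW = 10.57 + 11.63 + 8.12 = 30.32 ≈ 30.3 mm.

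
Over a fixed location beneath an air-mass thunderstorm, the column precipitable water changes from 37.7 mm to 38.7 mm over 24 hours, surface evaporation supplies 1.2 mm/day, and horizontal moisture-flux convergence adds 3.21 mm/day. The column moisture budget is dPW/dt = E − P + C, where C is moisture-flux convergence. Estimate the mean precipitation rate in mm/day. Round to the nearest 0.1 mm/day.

dPW/dt = (38.7 − 37.7) mm / (24/24 day) = +1.000 mm/day.
P = E + C − dPW/dt = 1.2 + (3.21) − (+1.000) = 3.4 mm/day.

P ≈ 3.4 mm/day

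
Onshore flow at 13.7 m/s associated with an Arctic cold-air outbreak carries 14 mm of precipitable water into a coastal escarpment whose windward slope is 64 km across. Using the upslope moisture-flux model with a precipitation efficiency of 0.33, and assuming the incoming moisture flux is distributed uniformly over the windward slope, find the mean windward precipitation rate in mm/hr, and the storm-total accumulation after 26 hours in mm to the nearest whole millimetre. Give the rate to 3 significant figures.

Incoming column moisture flux per unit ridge length: F = V × PW = 13.7 × 14 = 191.8 mm·m/s.
Spread over the 64 km slope with efficiency ε = 0.33: R = ε·F/W = 0.33 × 191.8 / 64000 m = 9.890e-04 mm/s.
R = 9.890e-04 × 3600 = 3.56 mm/hr.
Over 26 h: total = 3.56 × 26 = 92.56 ≈ 93 mm.

R ≈ 3.56 mm/hr; total ≈ 93 mm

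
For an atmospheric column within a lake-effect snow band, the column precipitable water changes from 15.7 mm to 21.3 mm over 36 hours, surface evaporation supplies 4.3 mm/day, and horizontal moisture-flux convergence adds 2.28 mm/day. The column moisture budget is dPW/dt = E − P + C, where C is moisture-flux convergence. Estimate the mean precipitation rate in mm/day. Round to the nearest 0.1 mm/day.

dPW/dt = (21.3 − 15.7) mm / (36/24 day) = +3.733 mm/day.
P = E + C − dPW/dt = 4.3 + (2.28) − (+3.733) = 2.8 mm/day.

P ≈ 2.8 mm/day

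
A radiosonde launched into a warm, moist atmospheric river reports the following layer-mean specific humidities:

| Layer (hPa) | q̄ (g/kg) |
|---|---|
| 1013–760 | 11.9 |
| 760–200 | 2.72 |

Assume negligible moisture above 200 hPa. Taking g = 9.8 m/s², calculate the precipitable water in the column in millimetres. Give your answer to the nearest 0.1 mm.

PW ≈ 46.3 mm

Precipitable water is the column-integrated vapour mass per unit area: PW = (1/g) Σ q̄ Δp, with q in kg/kg and Δp in Pa (1 kg/m² of water = 1 mm).
Layer 1013–760 hPa: Δp = 253 hPa = 25300 Pa, q̄ = 0.0119 kg/kg → 0.0119 × 25300 / 9.8 = 30.72 mm
Layer 760–200 hPa: Δp = 560 hPa = 56000 Pa, q̄ = 0.00272 kg/kg → 0.00272 × 56000 / 9.8 = 15.54 mm
PW = 30.72 + 15.54 = 46.26 ≈ 46.3 mm.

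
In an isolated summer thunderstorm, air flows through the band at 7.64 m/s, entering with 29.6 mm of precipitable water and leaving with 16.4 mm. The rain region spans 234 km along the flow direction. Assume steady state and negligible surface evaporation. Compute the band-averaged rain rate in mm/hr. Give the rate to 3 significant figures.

Column moisture flux per unit crosswind length is F = V × PW.
Inflow: F_in = 7.64 × 29.6 = 226.144 mm·m/s
Outflow: F_out = 7.64 × 16.4 = 125.296 mm·m/s
Steady-state rate R = (F_in − F_out)/L = (226.144 − 125.296) / 234000 m = 4.310e-04 mm/s.
R = 4.310e-04 × 3600 = 1.55 mm/hr.

R ≈ 1.55 mm/hr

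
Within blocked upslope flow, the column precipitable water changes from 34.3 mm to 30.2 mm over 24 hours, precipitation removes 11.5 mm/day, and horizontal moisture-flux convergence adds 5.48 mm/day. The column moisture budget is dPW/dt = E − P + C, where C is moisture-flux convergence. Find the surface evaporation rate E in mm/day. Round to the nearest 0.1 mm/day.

E ≈ 1.9 mm/day

dPW/dt = (30.2 − 34.3) mm / (24/24 day) = -4.100 mm/day.
E = dPW/dt + P − C = (-4.100) + 11.5 − (5.48) = 1.9 mm/day.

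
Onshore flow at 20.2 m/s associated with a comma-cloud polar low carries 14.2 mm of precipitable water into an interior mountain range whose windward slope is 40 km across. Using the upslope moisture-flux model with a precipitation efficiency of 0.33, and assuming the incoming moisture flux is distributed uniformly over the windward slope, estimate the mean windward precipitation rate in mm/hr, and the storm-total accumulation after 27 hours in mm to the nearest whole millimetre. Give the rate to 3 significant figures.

Incoming column moisture flux per unit ridge length: F = V × PW = 20.2 × 14.2 = 286.84 mm·m/s.
Spread over the 40 km slope with efficiency ε = 0.33: R = ε·F/W = 0.33 × 286.84 / 40000 m = 2.366e-03 mm/s.
R = 2.366e-03 × 3600 = 8.52 mm/hr.
Over 27 h: total = 8.52 × 27 = 230.04 ≈ 230 mm.

R ≈ 8.52 mm/hr; total ≈ 230 mm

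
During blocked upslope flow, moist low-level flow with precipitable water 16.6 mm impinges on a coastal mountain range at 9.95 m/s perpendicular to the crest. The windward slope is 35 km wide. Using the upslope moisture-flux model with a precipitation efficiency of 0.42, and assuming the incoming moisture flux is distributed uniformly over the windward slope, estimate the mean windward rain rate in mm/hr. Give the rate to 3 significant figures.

Incoming column moisture flux per unit ridge length: F = V × PW = 9.95 × 16.6 = 165.17 mm·m/s.
Spread over the 35 km slope with efficiency ε = 0.42: R = ε·F/W = 0.42 × 165.17 / 35000 m = 1.982e-03 mm/s.
R = 1.982e-03 × 3600 = 7.14 mm/hr.

R ≈ 7.14 mm/hr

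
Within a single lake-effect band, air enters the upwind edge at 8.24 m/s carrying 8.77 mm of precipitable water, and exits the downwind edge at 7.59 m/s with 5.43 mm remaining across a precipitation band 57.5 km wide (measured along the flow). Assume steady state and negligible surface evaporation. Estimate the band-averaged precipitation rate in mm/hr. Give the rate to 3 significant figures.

R ≈ 1.94 mm/hr

Column moisture flux per unit crosswind length is F = V × PW.
Inflow: F_in = 8.24 × 8.77 = 72.2648 mm·m/s
Outflow: F_out = 7.59 × 5.43 = 41.2137 mm·m/s
Steady-state rate R = (F_in − F_out)/L = (72.2648 − 41.2137) / 57500 m = 5.400e-04 mm/s.
R = 5.400e-04 × 3600 = 1.94 mm/hr.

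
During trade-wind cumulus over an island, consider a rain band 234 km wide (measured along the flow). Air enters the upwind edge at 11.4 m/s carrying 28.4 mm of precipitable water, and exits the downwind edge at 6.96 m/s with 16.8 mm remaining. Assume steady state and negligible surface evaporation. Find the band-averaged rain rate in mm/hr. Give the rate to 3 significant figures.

Column moisture flux per unit crosswind length is F = V × PW.
Inflow: F_in = 11.4 × 28.4 = 323.76 mm·m/s
Outflow: F_out = 6.96 × 16.8 = 116.928 mm·m/s
Steady-state rate R = (F_in − F_out)/L = (323.76 − 116.928) / 234000 m = 8.839e-04 mm/s.
R = 8.839e-04 × 3600 = 3.18 mm/hr.

R ≈ 3.18 mm/hr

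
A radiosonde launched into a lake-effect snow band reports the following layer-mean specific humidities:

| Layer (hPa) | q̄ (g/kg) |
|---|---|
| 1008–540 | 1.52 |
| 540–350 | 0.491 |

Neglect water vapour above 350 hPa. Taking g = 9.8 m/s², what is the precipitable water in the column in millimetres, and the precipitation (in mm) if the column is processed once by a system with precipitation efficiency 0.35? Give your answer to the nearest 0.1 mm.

Precipitable water is the column-integrated vapour mass per unit area: PW = (1/g) Σ q̄ Δp, with q in kg/kg and Δp in Pa (1 kg/m² of water = 1 mm).
Layer 1008–540 hPa: Δp = 468 hPa = 46800 Pa, q̄ = 0.00152 kg/kg → 0.00152 × 46800 / 9.8 = 7.26 mm
Layer 540–350 hPa: Δp = 190 hPa = 19000 Pa, q̄ = 0.000491 kg/kg → 0.000491 × 19000 / 9.8 = 0.95 mm
PW = 7.26 + 0.95 = 8.21 ≈ 8.2 mm.
Precipitation = ε × PW = 0.35 × 8.2 = 2.9 mm.

PW ≈ 8.2 mm; precipitation ≈ 2.9 mm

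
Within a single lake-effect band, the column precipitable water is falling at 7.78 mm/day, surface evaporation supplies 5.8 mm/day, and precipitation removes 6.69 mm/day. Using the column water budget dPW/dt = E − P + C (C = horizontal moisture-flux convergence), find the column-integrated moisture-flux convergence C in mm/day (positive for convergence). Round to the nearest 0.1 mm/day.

C ≈ -6.9 mm/day

dPW/dt = -7.78 mm/day.
C = dPW/dt − E + P = (-7.78) − 5.8 + 6.69 = -6.9 mm/day.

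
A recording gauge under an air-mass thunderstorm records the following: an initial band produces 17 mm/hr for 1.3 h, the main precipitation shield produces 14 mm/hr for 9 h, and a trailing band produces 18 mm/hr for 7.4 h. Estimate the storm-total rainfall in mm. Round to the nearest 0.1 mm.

Total = Σ Rᵢ Δtᵢ = 17 × 1.3 + 14 × 9 + 18 × 7.4
      = 22.1 + 126 + 133.2 = 281.3 mm.

total ≈ 281.3 mm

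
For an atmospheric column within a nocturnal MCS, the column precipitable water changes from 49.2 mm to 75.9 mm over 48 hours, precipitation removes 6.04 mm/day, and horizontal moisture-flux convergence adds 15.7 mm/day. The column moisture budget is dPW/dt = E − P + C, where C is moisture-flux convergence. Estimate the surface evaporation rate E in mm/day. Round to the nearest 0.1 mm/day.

dPW/dt = (75.9 − 49.2) mm / (48/24 day) = +13.350 mm/day.
E = dPW/dt + P − C = (+13.350) + 6.04 − (15.7) = 3.7 mm/day.

E ≈ 3.7 mm/day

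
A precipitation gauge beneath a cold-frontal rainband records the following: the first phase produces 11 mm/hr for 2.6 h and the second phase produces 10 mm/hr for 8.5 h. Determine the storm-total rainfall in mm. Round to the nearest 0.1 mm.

Total = Σ Rᵢ Δtᵢ = 11 × 2.6 + 10 × 8.5
      = 28.6 + 85 = 113.6 mm.

total ≈ 113.6 mm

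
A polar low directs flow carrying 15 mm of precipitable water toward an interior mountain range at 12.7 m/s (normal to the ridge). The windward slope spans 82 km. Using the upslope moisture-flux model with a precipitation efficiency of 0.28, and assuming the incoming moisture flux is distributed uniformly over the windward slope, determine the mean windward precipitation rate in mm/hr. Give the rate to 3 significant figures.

Incoming column moisture flux per unit ridge length: F = V × PW = 12.7 × 15 = 190.5 mm·m/s.
Spread over the 82 km slope with efficiency ε = 0.28: R = ε·F/W = 0.28 × 190.5 / 82000 m = 6.505e-04 mm/s.
R = 6.505e-04 × 3600 = 2.34 mm/hr.

R ≈ 2.34 mm/hr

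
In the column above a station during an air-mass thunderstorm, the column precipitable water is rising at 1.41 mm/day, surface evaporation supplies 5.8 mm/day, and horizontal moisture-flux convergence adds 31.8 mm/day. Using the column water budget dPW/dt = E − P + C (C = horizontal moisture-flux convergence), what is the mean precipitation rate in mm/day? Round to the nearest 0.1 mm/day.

dPW/dt = +1.41 mm/day.
P = E + C − dPW/dt = 5.8 + (31.8) − (+1.41) = 36.2 mm/day.

P ≈ 36.2 mm/day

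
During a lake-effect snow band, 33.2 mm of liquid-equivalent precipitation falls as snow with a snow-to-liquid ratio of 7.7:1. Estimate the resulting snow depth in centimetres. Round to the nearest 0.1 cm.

snow depth ≈ 25.6 cm

Snow depth = liquid × ratio = 33.2 mm × 7.7 = 255.64 mm = 25.6 cm.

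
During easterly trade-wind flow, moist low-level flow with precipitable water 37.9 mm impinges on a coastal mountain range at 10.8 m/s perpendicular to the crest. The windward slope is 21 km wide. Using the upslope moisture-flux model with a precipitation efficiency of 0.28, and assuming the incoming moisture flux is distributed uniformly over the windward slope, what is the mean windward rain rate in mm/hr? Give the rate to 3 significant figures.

Incoming column moisture flux per unit ridge length: F = V × PW = 10.8 × 37.9 = 409.32 mm·m/s.
Spread over the 21 km slope with efficiency ε = 0.28: R = ε·F/W = 0.28 × 409.32 / 21000 m = 5.458e-03 mm/s.
R = 5.458e-03 × 3600 = 19.6 mm/hr.

R ≈ 19.6 mm/hr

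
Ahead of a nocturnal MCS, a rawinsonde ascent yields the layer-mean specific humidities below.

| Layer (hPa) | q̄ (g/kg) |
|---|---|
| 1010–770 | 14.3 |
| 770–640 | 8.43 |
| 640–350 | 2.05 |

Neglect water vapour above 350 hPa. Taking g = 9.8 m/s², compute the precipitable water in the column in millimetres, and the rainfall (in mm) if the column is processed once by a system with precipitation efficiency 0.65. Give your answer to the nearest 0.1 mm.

Precipitable water is the column-integrated vapour mass per unit area: PW = (1/g) Σ q̄ Δp, with q in kg/kg and Δp in Pa (1 kg/m² of water = 1 mm).
Layer 1010–770 hPa: Δp = 240 hPa = 24000 Pa, q̄ = 0.0143 kg/kg → 0.0143 × 24000 / 9.8 = 35.02 mm
Layer 770–640 hPa: Δp = 130 hPa = 13000 Pa, q̄ = 0.00843 kg/kg → 0.00843 × 13000 / 9.8 = 11.18 mm
Layer 640–350 hPa: Δp = 290 hPa = 29000 Pa, q̄ = 0.00205 kg/kg → 0.00205 × 29000 / 9.8 = 6.07 mm
PW = 35.02 + 11.18 + 6.07 = 52.27 ≈ 52.3 mm.
Rainfall = ε × PW = 0.65 × 52.3 = 34.0 mm.

PW ≈ 52.3 mm; rainfall ≈ 34.0 mm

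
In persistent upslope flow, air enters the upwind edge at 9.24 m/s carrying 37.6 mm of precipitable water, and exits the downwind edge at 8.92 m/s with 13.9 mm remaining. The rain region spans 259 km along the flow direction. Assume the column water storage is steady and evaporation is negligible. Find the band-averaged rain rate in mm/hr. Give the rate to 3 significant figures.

R ≈ 3.11 mm/hr

Column moisture flux per unit crosswind length is F = V × PW.
Inflow: F_in = 9.24 × 37.6 = 347.424 mm·m/s
Outflow: F_out = 8.92 × 13.9 = 123.988 mm·m/s
Steady-state rate R = (F_in − F_out)/L = (347.424 − 123.988) / 259000 m = 8.627e-04 mm/s.
R = 8.627e-04 × 3600 = 3.11 mm/hr.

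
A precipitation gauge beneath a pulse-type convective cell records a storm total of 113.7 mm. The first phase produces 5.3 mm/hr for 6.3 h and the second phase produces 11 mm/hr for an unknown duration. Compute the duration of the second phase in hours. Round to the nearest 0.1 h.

duration ≈ 7.3 h

Known phases: 5.3 × 6.3 = 33.39 mm.
Remaining depth = 113.7 − 33.39 = 80.31 mm.
Duration = 80.31 / 11 = 7.3 h.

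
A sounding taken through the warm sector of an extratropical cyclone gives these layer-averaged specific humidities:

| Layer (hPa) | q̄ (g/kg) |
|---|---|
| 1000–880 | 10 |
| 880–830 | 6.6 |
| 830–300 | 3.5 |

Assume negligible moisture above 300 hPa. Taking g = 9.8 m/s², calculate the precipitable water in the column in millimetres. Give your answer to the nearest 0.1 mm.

Precipitable water is the column-integrated vapour mass per unit area: PW = (1/g) Σ q̄ Δp, with q in kg/kg and Δp in Pa (1 kg/m² of water = 1 mm).
Layer 1000–880 hPa: Δp = 120 hPa = 12000 Pa, q̄ = 0.01 kg/kg → 0.01 × 12000 / 9.8 = 12.24 mm
Layer 880–830 hPa: Δp = 50 hPa = 5000 Pa, q̄ = 0.0066 kg/kg → 0.0066 × 5000 / 9.8 = 3.37 mm
Layer 830–300 hPa: Δp = 530 hPa = 53000 Pa, q̄ = 0.0035 kg/kg → 0.0035 × 53000 / 9.8 = 18.93 mm
PW = 12.24 + 3.37 + 18.93 = 34.54 ≈ 34.5 mm.

PW ≈ 34.5 mm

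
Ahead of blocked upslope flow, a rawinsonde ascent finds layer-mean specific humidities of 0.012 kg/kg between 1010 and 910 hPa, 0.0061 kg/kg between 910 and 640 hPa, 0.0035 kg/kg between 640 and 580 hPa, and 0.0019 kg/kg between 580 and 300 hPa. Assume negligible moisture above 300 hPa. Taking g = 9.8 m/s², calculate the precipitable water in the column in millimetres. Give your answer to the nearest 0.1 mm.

Precipitable water is the column-integrated vapour mass per unit area: PW = (1/g) Σ q̄ Δp, with q in kg/kg and Δp in Pa (1 kg/m² of water = 1 mm).
Layer 1010–910 hPa: Δp = 100 hPa = 10000 Pa, q̄ = 0.012 kg/kg → 0.012 × 10000 / 9.8 = 12.24 mm
Layer 910–640 hPa: Δp = 270 hPa = 27000 Pa, q̄ = 0.0061 kg/kg → 0.0061 × 27000 / 9.8 = 16.81 mm
Layer 640–580 hPa: Δp = 60 hPa = 6000 Pa, q̄ = 0.0035 kg/kg → 0.0035 × 6000 / 9.8 = 2.14 mm
Layer 580–300 hPa: Δp = 280 hPa = 28000 Pa, q̄ = 0.0019 kg/kg → 0.0019 × 28000 / 9.8 = 5.43 mm
PW = 12.24 + 16.81 + 2.14 + 5.43 = 36.62 ≈ 36.6 mm.

PW ≈ 36.6 mm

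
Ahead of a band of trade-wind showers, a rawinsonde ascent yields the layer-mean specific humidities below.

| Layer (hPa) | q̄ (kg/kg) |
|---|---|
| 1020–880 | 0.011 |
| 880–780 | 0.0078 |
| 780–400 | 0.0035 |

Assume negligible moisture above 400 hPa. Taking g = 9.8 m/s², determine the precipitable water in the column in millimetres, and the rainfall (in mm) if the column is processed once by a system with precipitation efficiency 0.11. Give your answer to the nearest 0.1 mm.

Precipitable water is the column-integrated vapour mass per unit area: PW = (1/g) Σ q̄ Δp, with q in kg/kg and Δp in Pa (1 kg/m² of water = 1 mm).
Layer 1020–880 hPa: Δp = 140 hPa = 14000 Pa, q̄ = 0.011 kg/kg → 0.011 × 14000 / 9.8 = 15.71 mm
Layer 880–780 hPa: Δp = 100 hPa = 10000 Pa, q̄ = 0.0078 kg/kg → 0.0078 × 10000 / 9.8 = 7.96 mm
Layer 780–400 hPa: Δp = 380 hPa = 38000 Pa, q̄ = 0.0035 kg/kg → 0.0035 × 38000 / 9.8 = 13.57 mm
PW = 15.71 + 7.96 + 13.57 = 37.24 ≈ 37.2 mm.
Rainfall = ε × PW = 0.11 × 37.2 = 4.1 mm.

PW ≈ 37.2 mm; rainfall ≈ 4.1 mm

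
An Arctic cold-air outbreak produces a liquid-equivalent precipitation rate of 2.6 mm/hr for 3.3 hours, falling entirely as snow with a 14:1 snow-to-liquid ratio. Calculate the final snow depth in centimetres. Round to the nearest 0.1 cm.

snow depth ≈ 12.0 cm

Liquid-equivalent depth = 2.6 × 3.3 = 8.58 mm.
Snow depth = 8.58 mm × 14 = 120.12 mm = 12.0 cm.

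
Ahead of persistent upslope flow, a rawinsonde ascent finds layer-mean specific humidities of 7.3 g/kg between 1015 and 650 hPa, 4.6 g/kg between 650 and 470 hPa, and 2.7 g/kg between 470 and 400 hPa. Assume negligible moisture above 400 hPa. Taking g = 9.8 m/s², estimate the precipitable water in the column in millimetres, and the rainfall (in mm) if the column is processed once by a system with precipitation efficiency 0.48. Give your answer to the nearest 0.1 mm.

Precipitable water is the column-integrated vapour mass per unit area: PW = (1/g) Σ q̄ Δp, with q in kg/kg and Δp in Pa (1 kg/m² of water = 1 mm).
Layer 1015–650 hPa: Δp = 365 hPa = 36500 Pa, q̄ = 0.0073 kg/kg → 0.0073 × 36500 / 9.8 = 27.19 mm
Layer 650–470 hPa: Δp = 180 hPa = 18000 Pa, q̄ = 0.0046 kg/kg → 0.0046 × 18000 / 9.8 = 8.45 mm
Layer 470–400 hPa: Δp = 70 hPa = 7000 Pa, q̄ = 0.0027 kg/kg → 0.0027 × 7000 / 9.8 = 1.93 mm
PW = 27.19 + 8.45 + 1.93 = 37.57 ≈ 37.6 mm.
Rainfall = ε × PW = 0.48 × 37.6 = 18.0 mm.

PW ≈ 37.6 mm; rainfall ≈ 18.0 mm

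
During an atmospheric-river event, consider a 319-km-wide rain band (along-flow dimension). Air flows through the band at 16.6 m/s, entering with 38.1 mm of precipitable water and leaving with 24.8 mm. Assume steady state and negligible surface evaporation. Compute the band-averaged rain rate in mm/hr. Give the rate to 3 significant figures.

Column moisture flux per unit crosswind length is F = V × PW.
Inflow: F_in = 16.6 × 38.1 = 632.46 mm·m/s
Outflow: F_out = 16.6 × 24.8 = 411.68 mm·m/s
Steady-state rate R = (F_in − F_out)/L = (632.46 − 411.68) / 319000 m = 6.921e-04 mm/s.
R = 6.921e-04 × 3600 = 2.49 mm/hr.

R ≈ 2.49 mm/hr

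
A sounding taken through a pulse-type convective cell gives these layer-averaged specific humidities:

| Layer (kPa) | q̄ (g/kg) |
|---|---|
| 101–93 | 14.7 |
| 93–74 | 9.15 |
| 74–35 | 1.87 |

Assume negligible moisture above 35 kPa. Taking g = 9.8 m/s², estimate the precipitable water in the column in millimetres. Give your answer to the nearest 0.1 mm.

Precipitable water is the column-integrated vapour mass per unit area: PW = (1/g) Σ q̄ Δp, with q in kg/kg and Δp in Pa (1 kg/m² of water = 1 mm).
Layer 101–93 kPa: Δp = 80 hPa = 8000 Pa, q̄ = 0.0147 kg/kg → 0.0147 × 8000 / 9.8 = 12.00 mm
Layer 93–74 kPa: Δp = 190 hPa = 19000 Pa, q̄ = 0.00915 kg/kg → 0.00915 × 19000 / 9.8 = 17.74 mm
Layer 74–35 kPa: Δp = 390 hPa = 39000 Pa, q̄ = 0.00187 kg/kg → 0.00187 × 39000 / 9.8 = 7.44 mm
PW = 12.00 + 17.74 + 7.44 = 37.18 ≈ 37.2 mm.

PW ≈ 37.2 mm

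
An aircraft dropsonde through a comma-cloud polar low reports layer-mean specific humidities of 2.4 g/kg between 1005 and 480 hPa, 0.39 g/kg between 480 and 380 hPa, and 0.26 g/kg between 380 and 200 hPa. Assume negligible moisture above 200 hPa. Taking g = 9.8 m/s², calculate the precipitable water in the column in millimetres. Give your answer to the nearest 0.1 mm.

Precipitable water is the column-integrated vapour mass per unit area: PW = (1/g) Σ q̄ Δp, with q in kg/kg and Δp in Pa (1 kg/m² of water = 1 mm).
Layer 1005–480 hPa: Δp = 525 hPa = 52500 Pa, q̄ = 0.0024 kg/kg → 0.0024 × 52500 / 9.8 = 12.86 mm
Layer 480–380 hPa: Δp = 100 hPa = 10000 Pa, q̄ = 0.00039 kg/kg → 0.00039 × 10000 / 9.8 = 0.40 mm
Layer 380–200 hPa: Δp = 180 hPa = 18000 Pa, q̄ = 0.00026 kg/kg → 0.00026 × 18000 / 9.8 = 0.48 mm
PW = 12.86 + 0.40 + 0.48 = 13.74 ≈ 13.7 mm.

PW ≈ 13.7 mm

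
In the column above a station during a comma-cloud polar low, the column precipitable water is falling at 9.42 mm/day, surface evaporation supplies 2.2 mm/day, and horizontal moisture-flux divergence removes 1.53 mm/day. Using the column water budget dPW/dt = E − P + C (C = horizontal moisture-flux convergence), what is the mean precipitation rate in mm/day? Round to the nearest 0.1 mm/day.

dPW/dt = -9.42 mm/day.
P = E + C − dPW/dt = 2.2 + (-1.53) − (-9.42) = 10.1 mm/day.

P ≈ 10.1 mm/day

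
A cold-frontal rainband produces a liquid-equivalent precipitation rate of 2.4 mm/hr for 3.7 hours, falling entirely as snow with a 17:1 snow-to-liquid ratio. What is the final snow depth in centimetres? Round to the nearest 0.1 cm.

snow depth ≈ 15.1 cm

Liquid-equivalent depth = 2.4 × 3.7 = 8.88 mm.
Snow depth = 8.88 mm × 17 = 150.96 mm = 15.1 cm.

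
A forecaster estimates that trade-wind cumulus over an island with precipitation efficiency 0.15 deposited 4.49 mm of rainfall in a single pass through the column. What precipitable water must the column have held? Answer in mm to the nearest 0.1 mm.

PW ≈ 29.9 mm

PW = rainfall / ε = 4.49 / 0.15 = 29.9 mm.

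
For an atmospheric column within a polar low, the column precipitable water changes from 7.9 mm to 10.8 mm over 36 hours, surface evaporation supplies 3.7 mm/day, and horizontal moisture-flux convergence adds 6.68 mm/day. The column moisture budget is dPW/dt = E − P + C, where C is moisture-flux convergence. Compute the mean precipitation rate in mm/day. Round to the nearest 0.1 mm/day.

dPW/dt = (10.8 − 7.9) mm / (36/24 day) = +1.933 mm/day.
P = E + C − dPW/dt = 3.7 + (6.68) − (+1.933) = 8.4 mm/day.

P ≈ 8.4 mm/day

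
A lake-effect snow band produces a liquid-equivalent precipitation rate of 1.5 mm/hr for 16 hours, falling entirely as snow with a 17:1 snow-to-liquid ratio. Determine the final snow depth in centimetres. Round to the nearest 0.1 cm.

Liquid-equivalent depth = 1.5 × 16 = 24 mm.
Snow depth = 24 mm × 17 = 408 mm = 40.8 cm.

snow depth ≈ 40.8 cm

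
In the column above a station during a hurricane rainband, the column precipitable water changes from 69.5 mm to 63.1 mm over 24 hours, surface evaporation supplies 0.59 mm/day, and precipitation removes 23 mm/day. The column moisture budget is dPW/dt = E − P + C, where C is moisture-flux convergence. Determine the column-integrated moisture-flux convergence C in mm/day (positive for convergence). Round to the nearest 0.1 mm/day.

C ≈ 16.0 mm/day

dPW/dt = (63.1 − 69.5) mm / (24/24 day) = -6.400 mm/day.
C = dPW/dt − E + P = (-6.400) − 0.59 + 23 = 16.0 mm/day.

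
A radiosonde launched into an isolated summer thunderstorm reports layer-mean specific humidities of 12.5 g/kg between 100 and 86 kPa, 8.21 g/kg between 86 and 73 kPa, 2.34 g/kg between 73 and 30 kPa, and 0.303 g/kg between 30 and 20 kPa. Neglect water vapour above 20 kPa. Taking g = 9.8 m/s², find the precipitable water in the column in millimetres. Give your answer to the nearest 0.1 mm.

Precipitable water is the column-integrated vapour mass per unit area: PW = (1/g) Σ q̄ Δp, with q in kg/kg and Δp in Pa (1 kg/m² of water = 1 mm).
Layer 100–86 kPa: Δp = 140 hPa = 14000 Pa, q̄ = 0.0125 kg/kg → 0.0125 × 14000 / 9.8 = 17.86 mm
Layer 86–73 kPa: Δp = 130 hPa = 13000 Pa, q̄ = 0.00821 kg/kg → 0.00821 × 13000 / 9.8 = 10.89 mm
Layer 73–30 kPa: Δp = 430 hPa = 43000 Pa, q̄ = 0.00234 kg/kg → 0.00234 × 43000 / 9.8 = 10.27 mm
Layer 30–20 kPa: Δp = 100 hPa = 10000 Pa, q̄ = 0.000303 kg/kg → 0.000303 × 10000 / 9.8 = 0.31 mm
PW = 17.86 + 10.89 + 10.27 + 0.31 = 39.33 ≈ 39.3 mm.

PW ≈ 39.3 mm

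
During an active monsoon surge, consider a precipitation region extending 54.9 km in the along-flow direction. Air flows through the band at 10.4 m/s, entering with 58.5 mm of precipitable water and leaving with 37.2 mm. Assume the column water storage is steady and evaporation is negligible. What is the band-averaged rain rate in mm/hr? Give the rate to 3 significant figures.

Column moisture flux per unit crosswind length is F = V × PW.
Inflow: F_in = 10.4 × 58.5 = 608.4 mm·m/s
Outflow: F_out = 10.4 × 37.2 = 386.88 mm·m/s
Steady-state rate R = (F_in − F_out)/L = (608.4 − 386.88) / 54900 m = 4.035e-03 mm/s.
R = 4.035e-03 × 3600 = 14.5 mm/hr.

R ≈ 14.5 mm/hr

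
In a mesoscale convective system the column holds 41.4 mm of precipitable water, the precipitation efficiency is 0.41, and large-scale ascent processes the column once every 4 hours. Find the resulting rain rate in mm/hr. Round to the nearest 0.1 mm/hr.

R ≈ 4.2 mm/hr

Each overturning extracts ε × PW = 0.41 × 41.4 = 16.974 mm.
Rate = ε·PW / τ = 16.974 / 4 h = 4.2 mm/hr.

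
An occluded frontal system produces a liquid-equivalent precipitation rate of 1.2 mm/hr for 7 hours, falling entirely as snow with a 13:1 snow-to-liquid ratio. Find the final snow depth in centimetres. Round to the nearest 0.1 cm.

snow depth ≈ 10.9 cm

Liquid-equivalent depth = 1.2 × 7 = 8.4 mm.
Snow depth = 8.4 mm × 13 = 109.2 mm = 10.9 cm.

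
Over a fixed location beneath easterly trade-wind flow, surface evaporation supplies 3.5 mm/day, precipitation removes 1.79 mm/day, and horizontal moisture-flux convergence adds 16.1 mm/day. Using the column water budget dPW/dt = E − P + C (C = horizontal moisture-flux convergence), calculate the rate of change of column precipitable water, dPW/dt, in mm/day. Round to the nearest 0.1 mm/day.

dPW/dt = E − P + C = 3.5 − 1.79 + (16.1) = 17.8 mm/day.

dPW/dt ≈ 17.8 mm/day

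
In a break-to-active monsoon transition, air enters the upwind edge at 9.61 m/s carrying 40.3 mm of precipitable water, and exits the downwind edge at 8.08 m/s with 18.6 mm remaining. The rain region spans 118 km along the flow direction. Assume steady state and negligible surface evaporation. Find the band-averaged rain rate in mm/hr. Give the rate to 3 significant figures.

R ≈ 7.23 mm/hr

Column moisture flux per unit crosswind length is F = V × PW.
Inflow: F_in = 9.61 × 40.3 = 387.283 mm·m/s
Outflow: F_out = 8.08 × 18.6 = 150.288 mm·m/s
Steady-state rate R = (F_in − F_out)/L = (387.283 − 150.288) / 118000 m = 2.008e-03 mm/s.
R = 2.008e-03 × 3600 = 7.23 mm/hr.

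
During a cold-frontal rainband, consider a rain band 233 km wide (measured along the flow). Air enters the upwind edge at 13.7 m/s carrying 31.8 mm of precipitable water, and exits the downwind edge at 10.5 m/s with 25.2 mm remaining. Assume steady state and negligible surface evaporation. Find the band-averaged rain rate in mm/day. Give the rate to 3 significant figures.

Column moisture flux per unit crosswind length is F = V × PW.
Inflow: F_in = 13.7 × 31.8 = 435.66 mm·m/s
Outflow: F_out = 10.5 × 25.2 = 264.6 mm·m/s
Steady-state rate R = (F_in − F_out)/L = (435.66 − 264.6) / 233000 m = 7.342e-04 mm/s.
R = 7.342e-04 × 3600 × 24 = 63.4 mm/day.

R ≈ 63.4 mm/day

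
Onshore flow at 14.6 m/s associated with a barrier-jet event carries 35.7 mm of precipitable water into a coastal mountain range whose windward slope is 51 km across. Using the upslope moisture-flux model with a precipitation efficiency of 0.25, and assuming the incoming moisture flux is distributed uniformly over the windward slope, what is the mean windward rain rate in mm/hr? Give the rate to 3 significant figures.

R ≈ 9.20 mm/hr

Incoming column moisture flux per unit ridge length: F = V × PW = 14.6 × 35.7 = 521.22 mm·m/s.
Spread over the 51 km slope with efficiency ε = 0.25: R = ε·F/W = 0.25 × 521.22 / 51000 m = 2.555e-03 mm/s.
R = 2.555e-03 × 3600 = 9.20 mm/hr.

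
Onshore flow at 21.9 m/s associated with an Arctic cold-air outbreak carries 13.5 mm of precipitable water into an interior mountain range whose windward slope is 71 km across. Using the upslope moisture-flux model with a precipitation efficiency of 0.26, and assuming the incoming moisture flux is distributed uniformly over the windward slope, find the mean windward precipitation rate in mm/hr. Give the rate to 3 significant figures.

Incoming column moisture flux per unit ridge length: F = V × PW = 21.9 × 13.5 = 295.65 mm·m/s.
Spread over the 71 km slope with efficiency ε = 0.26: R = ε·F/W = 0.26 × 295.65 / 71000 m = 1.083e-03 mm/s.
R = 1.083e-03 × 3600 = 3.90 mm/hr.

R ≈ 3.90 mm/hr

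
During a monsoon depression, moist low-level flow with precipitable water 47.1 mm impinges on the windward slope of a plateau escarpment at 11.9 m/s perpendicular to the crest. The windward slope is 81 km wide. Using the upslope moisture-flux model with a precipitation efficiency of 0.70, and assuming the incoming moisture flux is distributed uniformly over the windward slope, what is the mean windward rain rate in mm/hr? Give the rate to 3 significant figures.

Incoming column moisture flux per unit ridge length: F = V × PW = 11.9 × 47.1 = 560.49 mm·m/s.
Spread over the 81 km slope with efficiency ε = 0.70: R = ε·F/W = 0.70 × 560.49 / 81000 m = 4.844e-03 mm/s.
R = 4.844e-03 × 3600 = 17.4 mm/hr.

R ≈ 17.4 mm/hr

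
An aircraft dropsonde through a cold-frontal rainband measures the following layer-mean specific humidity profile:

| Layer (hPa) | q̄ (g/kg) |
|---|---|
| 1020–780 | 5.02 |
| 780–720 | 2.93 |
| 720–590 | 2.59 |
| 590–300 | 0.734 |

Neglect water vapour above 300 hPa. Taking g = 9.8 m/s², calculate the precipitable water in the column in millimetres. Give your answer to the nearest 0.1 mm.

PW ≈ 19.7 mm

Precipitable water is the column-integrated vapour mass per unit area: PW = (1/g) Σ q̄ Δp, with q in kg/kg and Δp in Pa (1 kg/m² of water = 1 mm).
Layer 1020–780 hPa: Δp = 240 hPa = 24000 Pa, q̄ = 0.00502 kg/kg → 0.00502 × 24000 / 9.8 = 12.29 mm
Layer 780–720 hPa: Δp = 60 hPa = 6000 Pa, q̄ = 0.00293 kg/kg → 0.00293 × 6000 / 9.8 = 1.79 mm
Layer 720–590 hPa: Δp = 130 hPa = 13000 Pa, q̄ = 0.00259 kg/kg → 0.00259 × 13000 / 9.8 = 3.44 mm
Layer 590–300 hPa: Δp = 290 hPa = 29000 Pa, q̄ = 0.000734 kg/kg → 0.000734 × 29000 / 9.8 = 2.17 mm
PW = 12.29 + 1.79 + 3.44 + 2.17 = 19.69 ≈ 19.7 mm.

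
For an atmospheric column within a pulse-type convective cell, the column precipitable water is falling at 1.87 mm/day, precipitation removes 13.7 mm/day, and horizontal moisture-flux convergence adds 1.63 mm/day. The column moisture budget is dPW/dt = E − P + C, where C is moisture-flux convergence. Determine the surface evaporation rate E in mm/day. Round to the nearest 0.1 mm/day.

dPW/dt = -1.87 mm/day.
E = dPW/dt + P − C = (-1.87) + 13.7 − (1.63) = 10.2 mm/day.

E ≈ 10.2 mm/day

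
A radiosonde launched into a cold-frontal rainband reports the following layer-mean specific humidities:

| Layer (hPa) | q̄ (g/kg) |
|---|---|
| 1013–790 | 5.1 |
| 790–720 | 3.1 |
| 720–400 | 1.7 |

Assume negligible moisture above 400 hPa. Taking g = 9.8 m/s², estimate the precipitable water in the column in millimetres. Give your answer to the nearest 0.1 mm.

PW ≈ 19.4 mm

Precipitable water is the column-integrated vapour mass per unit area: PW = (1/g) Σ q̄ Δp, with q in kg/kg and Δp in Pa (1 kg/m² of water = 1 mm).
Layer 1013–790 hPa: Δp = 223 hPa = 22300 Pa, q̄ = 0.0051 kg/kg → 0.0051 × 22300 / 9.8 = 11.61 mm
Layer 790–720 hPa: Δp = 70 hPa = 7000 Pa, q̄ = 0.0031 kg/kg → 0.0031 × 7000 / 9.8 = 2.21 mm
Layer 720–400 hPa: Δp = 320 hPa = 32000 Pa, q̄ = 0.0017 kg/kg → 0.0017 × 32000 / 9.8 = 5.55 mm
PW = 11.61 + 2.21 + 5.55 = 19.37 ≈ 19.4 mm.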